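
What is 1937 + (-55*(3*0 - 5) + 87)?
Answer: 2299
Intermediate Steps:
1937 + (-55*(3*0 - 5) + 87) = 1937 + (-55*(0 - 5) + 87) = 1937 + (-55*(-5) + 87) = 1937 + (275 + 87) = 1937 + 362 = 2299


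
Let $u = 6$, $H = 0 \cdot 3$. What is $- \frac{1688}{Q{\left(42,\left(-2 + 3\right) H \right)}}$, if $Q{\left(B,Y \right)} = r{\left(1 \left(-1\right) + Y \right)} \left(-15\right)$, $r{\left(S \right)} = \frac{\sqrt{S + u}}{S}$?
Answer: $- \frac{1688 \sqrt{5}}{75} \approx -50.326$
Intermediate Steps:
$H = 0$
$r{\left(S \right)} = \frac{\sqrt{6 + S}}{S}$ ($r{\left(S \right)} = \frac{\sqrt{S + 6}}{S} = \frac{\sqrt{6 + S}}{S}$)
$Q{\left(B,Y \right)} = - \frac{15 \sqrt{5 + Y}}{-1 + Y}$ ($Q{\left(B,Y \right)} = \frac{\sqrt{6 + \left(1 \left(-1\right) + Y\right)}}{1 \left(-1\right) + Y} \left(-15\right) = \frac{\sqrt{6 + \left(-1 + Y\right)}}{-1 + Y} \left(-15\right) = \frac{\sqrt{5 + Y}}{-1 + Y} \left(-15\right) = - \frac{15 \sqrt{5 + Y}}{-1 + Y}$)
$- \frac{1688}{Q{\left(42,\left(-2 + 3\right) H \right)}} = - \frac{1688}{\left(-15\right) \frac{1}{-1 + \left(-2 + 3\right) 0} \sqrt{5 + \left(-2 + 3\right) 0}} = - \frac{1688}{\left(-15\right) \frac{1}{-1 + 1 \cdot 0} \sqrt{5 + 1 \cdot 0}} = - \frac{1688}{\left(-15\right) \frac{1}{-1 + 0} \sqrt{5 + 0}} = - \frac{1688}{\left(-15\right) \frac{1}{-1} \sqrt{5}} = - \frac{1688}{\left(-15\right) \left(-1\right) \sqrt{5}} = - \frac{1688}{15 \sqrt{5}} = - 1688 \frac{\sqrt{5}}{75} = - \frac{1688 \sqrt{5}}{75}$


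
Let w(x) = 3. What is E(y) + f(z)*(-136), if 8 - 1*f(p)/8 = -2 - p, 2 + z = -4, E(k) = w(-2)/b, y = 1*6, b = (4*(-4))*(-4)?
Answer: -278525/64 ≈ -4352.0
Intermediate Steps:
b = 64 (b = -16*(-4) = 64)
y = 6
E(k) = 3/64
z = -6 (z = -2 - 4 = -6)
f(p) = 80 + 8*p (f(p) = 64 - 8*(-2 - p) = 64 + (16 + 8*p) = 80 + 8*p)
E(y) + f(z)*(-136) = 3/64 + (80 + 8*(-6))*(-136) = 3/64 + (80 - 48)*(-136) = 3/64 + 32*(-136) = 3/64 - 4352 = -278525/64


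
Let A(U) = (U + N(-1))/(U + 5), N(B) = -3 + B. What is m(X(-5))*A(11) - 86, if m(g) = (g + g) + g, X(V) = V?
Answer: -1481/16 ≈ -92.563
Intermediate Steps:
A(U) = (-4 + U)/(5 + U) (A(U) = (U + (-3 - 1))/(U + 5) = (U - 4)/(5 + U) = (-4 + U)/(5 + U))
m(g) = 3*g (m(g) = 2*g + g = 3*g)
m(X(-5))*A(11) - 86 = (3*(-5))*((-4 + 11)/(5 + 11)) - 86 = -15*7/16 - 86 = -105/16 - 86 = -1481/16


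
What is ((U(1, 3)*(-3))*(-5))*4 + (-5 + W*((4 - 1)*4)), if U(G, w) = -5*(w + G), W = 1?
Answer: -1193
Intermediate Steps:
U(G, w) = -5*G - 5*w (U(G, w) = -5*(G + w) = -5*G - 5*w)
((U(1, 3)*(-3))*(-5))*4 + (-5 + W*((4 - 1)*4)) = (((-5*1 - 5*3)*(-3))*(-5))*4 + (-5 + 1*((4 - 1)*4)) = (((-5 - 15)*(-3))*(-5))*4 + (-5 + 1*(3*4)) = (-20*(-3)*(-5))*4 + (-5 + 1*12) = (60*(-5))*4 + (-5 + 12) = -300*4 + 7 = -1200 + 7 = -1193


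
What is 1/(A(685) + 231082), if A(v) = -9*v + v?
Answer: 1/225602 ≈ 4.4326e-6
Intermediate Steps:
A(v) = -8*v
1/(A(685) + 231082) = 1/(-8*685 + 231082) = 1/(-5480 + 231082) = 1/225602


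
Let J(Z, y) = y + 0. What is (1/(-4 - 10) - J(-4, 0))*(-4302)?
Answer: 2151/7 ≈ 307.29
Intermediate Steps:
J(Z, y) = y
(1/(-4 - 10) - J(-4, 0))*(-4302) = (1/(-4 - 10) - 1*0)*(-4302) = (1/(-14) + 0)*(-4302) = (-1/14 + 0)*(-4302) = -1/14*(-4302) = 2151/7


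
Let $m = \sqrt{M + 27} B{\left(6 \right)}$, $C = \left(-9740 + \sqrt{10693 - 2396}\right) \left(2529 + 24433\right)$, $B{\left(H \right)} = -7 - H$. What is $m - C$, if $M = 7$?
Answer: $262609880 - 26962 \sqrt{8297} - 13 \sqrt{34} \approx 2.6015 \cdot 10^{8}$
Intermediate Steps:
$C = -262609880 + 26962 \sqrt{8297}$ ($C = \left(-9740 + \sqrt{8297}\right) 26962 = -262609880 + 26962 \sqrt{8297} \approx -2.6015 \cdot 10^{8}$)
$m = - 13 \sqrt{34}$ ($m = \sqrt{7 + 27} \left(-7 - 6\right) = \sqrt{34} \left(-7 - 6\right) = \sqrt{34} \left(-13\right) = - 13 \sqrt{34} \approx -75.802$)
$m - C = - 13 \sqrt{34} - \left(-262609880 + 26962 \sqrt{8297}\right) = - 13 \sqrt{34} + \left(262609880 - 26962 \sqrt{8297}\right) = 262609880 - 26962 \sqrt{8297} - 13 \sqrt{34}$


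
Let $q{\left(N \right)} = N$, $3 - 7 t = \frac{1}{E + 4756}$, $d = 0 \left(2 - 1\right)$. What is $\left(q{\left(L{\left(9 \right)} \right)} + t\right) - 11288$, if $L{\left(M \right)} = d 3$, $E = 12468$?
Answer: $- \frac{1360919913}{120568} \approx -11288.0$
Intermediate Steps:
$d = 0$ ($d = 0 \cdot 1 = 0$)
$L{\left(M \right)} = 0$ ($L{\left(M \right)} = 0 \cdot 3 = 0$)
$t = \frac{51671}{120568}$ ($t = \frac{3}{7} - \frac{1}{7 \left(12468 + 4756\right)} = \frac{3}{7} - \frac{1}{7 \cdot 17224} = \frac{3}{7} - \frac{1}{120568} = \frac{51671}{120568} \approx 0.42856$)
$\left(q{\left(L{\left(9 \right)} \right)} + t\right) - 11288 = \left(0 + \frac{51671}{120568}\right) - 11288 = \frac{51671}{120568} - 11288 = - \frac{1360919913}{120568}$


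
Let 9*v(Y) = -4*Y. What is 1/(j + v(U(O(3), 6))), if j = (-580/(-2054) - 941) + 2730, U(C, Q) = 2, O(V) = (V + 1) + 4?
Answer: 9243/16530121 ≈ 0.00055916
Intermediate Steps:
O(V) = 5 + V (O(V) = (1 + V) + 4 = 5 + V)
j = 1837593/1027 (j = (-580*(-1/2054) - 941) + 2730 = (290/1027 - 941) + 2730 = -966117/1027 + 2730 = 1837593/1027 ≈ 1789.3)
v(Y) = -4*Y/9 (v(Y) = (-4*Y)/9 = -4*Y/9)
1/(j + v(U(O(3), 6))) = 1/(1837593/1027 - 4/9*2) = 1/(1837593/1027 - 8/9) = 1/(16530121/9243) = 9243/16530121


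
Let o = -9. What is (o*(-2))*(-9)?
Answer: -162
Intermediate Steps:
(o*(-2))*(-9) = -9*(-2)*(-9) = 18*(-9) = -162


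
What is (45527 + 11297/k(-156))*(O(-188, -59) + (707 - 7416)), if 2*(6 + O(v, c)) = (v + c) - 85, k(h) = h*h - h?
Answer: -590209084297/1884 ≈ -3.1327e+8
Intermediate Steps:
k(h) = h**2 - h
O(v, c) = -97/2 + c/2 + v/2 (O(v, c) = -6 + ((v + c) - 85)/2 = -6 + ((c + v) - 85)/2 = -6 + (-85 + c + v)/2 = -6 + (-85/2 + c/2 + v/2) = -97/2 + c/2 + v/2)
(45527 + 11297/k(-156))*(O(-188, -59) + (707 - 7416)) = (45527 + 11297/((-156*(-1 - 156))))*((-97/2 + (1/2)*(-59) + (1/2)*(-188)) + (707 - 7416)) = (45527 + 11297/((-156*(-157))))*((-97/2 - 59/2 - 94) - 6709) = (45527 + 11297/24492)*(-172 - 6709) = (45527 + 11297*(1/24492))*(-6881) = (45527 + 869/1884)*(-6881) = (85773737/1884)*(-6881) = -590209084297/1884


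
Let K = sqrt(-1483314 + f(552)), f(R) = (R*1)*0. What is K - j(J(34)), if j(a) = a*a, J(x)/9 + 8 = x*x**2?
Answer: -125078224896 + I*sqrt(1483314) ≈ -1.2508e+11 + 1217.9*I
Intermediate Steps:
J(x) = -72 + 9*x**3 (J(x) = -72 + 9*(x*x**2) = -72 + 9*x**3)
f(R) = 0 (f(R) = R*0 = 0)
j(a) = a**2
K = I*sqrt(1483314) (K = sqrt(-1483314 + 0) = sqrt(-1483314) = I*sqrt(1483314) ≈ 1217.9*I)
K - j(J(34)) = I*sqrt(1483314) - (-72 + 9*34**3)**2 = I*sqrt(1483314) - (-72 + 9*39304)**2 = I*sqrt(1483314) - (-72 + 353736)**2 = I*sqrt(1483314) - 1*353664**2 = I*sqrt(1483314) - 1*125078224896 = I*sqrt(1483314) - 125078224896 = -125078224896 + I*sqrt(1483314)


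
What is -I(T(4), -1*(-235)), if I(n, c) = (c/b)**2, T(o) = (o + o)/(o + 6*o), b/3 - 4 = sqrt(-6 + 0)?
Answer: 55225*I/(18*(-5*I + 4*sqrt(6))) ≈ -126.78 + 248.44*I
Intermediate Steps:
b = 12 + 3*I*sqrt(6) (b = 12 + 3*sqrt(-6 + 0) = 12 + 3*sqrt(-6) = 12 + 3*(I*sqrt(6)) = 12 + 3*I*sqrt(6) ≈ 12.0 + 7.3485*I)
T(o) = 2/7 (T(o) = (2*o)/((7*o)) = (2*o)*(1/(7*o)) = 2/7)
I(n, c) = c**2/(12 + 3*I*sqrt(6))**2 (I(n, c) = (c/(12 + 3*I*sqrt(6)))**2 = c**2/(12 + 3*I*sqrt(6))**2)
-I(T(4), -1*(-235)) = -(-1*(-235))**2/(9*(4 + I*sqrt(6))**2) = -235**2/(9*(4 + I*sqrt(6))**2) = -55225/(9*(4 + I*sqrt(6))**2)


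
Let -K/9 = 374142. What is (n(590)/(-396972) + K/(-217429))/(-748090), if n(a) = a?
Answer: -668293399553/32285030240636460 ≈ -2.0700e-5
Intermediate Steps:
K = -3367278 (K = -9*374142 = -3367278)
(n(590)/(-396972) + K/(-217429))/(-748090) = (590/(-396972) - 3367278/(-217429))/(-748090) = (590*(-1/396972) - 3367278*(-1/217429))*(-1/748090) = (-295/198486 + 3367278/217429)*(-1/748090) = (668293399553/43156612494)*(-1/748090) = -668293399553/32285030240636460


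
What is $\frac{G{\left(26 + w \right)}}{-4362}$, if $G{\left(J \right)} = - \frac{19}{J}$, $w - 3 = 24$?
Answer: $\frac{19}{231186} \approx 8.2185 \cdot 10^{-5}$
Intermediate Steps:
$w = 27$ ($w = 3 + 24 = 27$)
$\frac{G{\left(26 + w \right)}}{-4362} = \frac{\left(-19\right) \frac{1}{26 + 27}}{-4362} = - \frac{19}{53} \left(- \frac{1}{4362}\right) = \left(-19\right) \frac{1}{53} \left(- \frac{1}{4362}\right) = \left(- \frac{19}{53}\right) \left(- \frac{1}{4362}\right) = \frac{19}{231186}$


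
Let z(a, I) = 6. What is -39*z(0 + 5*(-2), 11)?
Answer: -234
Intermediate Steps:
-39*z(0 + 5*(-2), 11) = -39*6 = -234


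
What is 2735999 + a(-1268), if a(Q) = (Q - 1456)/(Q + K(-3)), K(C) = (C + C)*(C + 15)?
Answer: 916560346/335 ≈ 2.7360e+6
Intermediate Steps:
K(C) = 2*C*(15 + C) (K(C) = (2*C)*(15 + C) = 2*C*(15 + C))
a(Q) = (-1456 + Q)/(-72 + Q) (a(Q) = (Q - 1456)/(Q + 2*(-3)*(15 - 3)) = (-1456 + Q)/(Q + 2*(-3)*12) = (-1456 + Q)/(Q - 72) = (-1456 + Q)/(-72 + Q))
2735999 + a(-1268) = 2735999 + (-1456 - 1268)/(-72 - 1268) = 2735999 - 2724/(-1340) = 2735999 - 1/1340*(-2724) = 2735999 + 681/335 = 916560346/335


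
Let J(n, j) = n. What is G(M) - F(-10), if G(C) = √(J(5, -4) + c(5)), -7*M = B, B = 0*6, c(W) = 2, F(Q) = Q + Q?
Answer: 20 + √7 ≈ 22.646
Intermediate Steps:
F(Q) = 2*Q
B = 0
M = 0 (M = -⅐*0 = 0)
G(C) = √7 (G(C) = √(5 + 2) = √7)
G(M) - F(-10) = √7 - 2*(-10) = √7 - 1*(-20) = √7 + 20 = 20 + √7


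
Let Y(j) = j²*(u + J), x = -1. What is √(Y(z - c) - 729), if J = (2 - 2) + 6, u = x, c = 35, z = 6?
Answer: 2*√869 ≈ 58.958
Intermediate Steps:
u = -1
J = 6 (J = 0 + 6 = 6)
Y(j) = 5*j² (Y(j) = j²*(-1 + 6) = j²*5 = 5*j²)
√(Y(z - c) - 729) = √(5*(6 - 1*35)² - 729) = √(5*(6 - 35)² - 729) = √(5*(-29)² - 729) = √(5*841 - 729) = √(4205 - 729) = √3476 = 2*√869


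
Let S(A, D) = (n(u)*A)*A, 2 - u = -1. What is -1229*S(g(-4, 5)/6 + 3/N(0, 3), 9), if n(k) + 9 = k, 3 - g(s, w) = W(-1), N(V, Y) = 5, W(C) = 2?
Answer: 650141/150 ≈ 4334.3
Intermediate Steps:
u = 3 (u = 2 - 1*(-1) = 2 + 1 = 3)
g(s, w) = 1 (g(s, w) = 3 - 1*2 = 3 - 2 = 1)
n(k) = -9 + k
S(A, D) = -6*A² (S(A, D) = ((-9 + 3)*A)*A = (-6*A)*A = -6*A²)
-1229*S(g(-4, 5)/6 + 3/N(0, 3), 9) = -(-7374)*(1/6 + 3/5)² = -(-7374)*(1*(⅙) + 3*(⅕))² = -(-7374)*(⅙ + ⅗)² = -(-7374)*(23/30)² = -(-7374)*529/900 = -1229*(-529/150) = 650141/150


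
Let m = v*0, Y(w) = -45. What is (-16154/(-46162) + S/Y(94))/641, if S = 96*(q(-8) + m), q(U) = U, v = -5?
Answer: 6029891/221923815 ≈ 0.027171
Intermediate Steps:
m = 0 (m = -5*0 = 0)
S = -768 (S = 96*(-8 + 0) = 96*(-8) = -768)
(-16154/(-46162) + S/Y(94))/641 = (-16154/(-46162) - 768/(-45))/641 = (-16154*(-1/46162) - 768*(-1/45))*(1/641) = (8077/23081 + 256/15)*(1/641) = (6029891/346215)*(1/641) = 6029891/221923815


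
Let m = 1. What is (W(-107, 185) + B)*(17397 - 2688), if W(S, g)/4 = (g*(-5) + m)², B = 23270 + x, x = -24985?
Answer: 50207538801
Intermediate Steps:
B = -1715 (B = 23270 - 24985 = -1715)
W(S, g) = 4*(1 - 5*g)² (W(S, g) = 4*(g*(-5) + 1)² = 4*(-5*g + 1)² = 4*(1 - 5*g)²)
(W(-107, 185) + B)*(17397 - 2688) = (4*(-1 + 5*185)² - 1715)*(17397 - 2688) = (4*(-1 + 925)² - 1715)*14709 = (4*924² - 1715)*14709 = (4*853776 - 1715)*14709 = (3415104 - 1715)*14709 = 3413389*14709 = 50207538801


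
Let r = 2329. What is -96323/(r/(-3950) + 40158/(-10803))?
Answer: 1370093535850/61261429 ≈ 22365.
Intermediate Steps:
-96323/(r/(-3950) + 40158/(-10803)) = -96323/(2329/(-3950) + 40158/(-10803)) = -96323/(2329*(-1/3950) + 40158*(-1/10803)) = -96323/(-2329/3950 - 13386/3601) = -96323/(-61261429/14223950) = -96323*(-14223950/61261429) = 1370093535850/61261429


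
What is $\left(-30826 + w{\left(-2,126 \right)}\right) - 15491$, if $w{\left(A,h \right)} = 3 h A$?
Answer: $-47073$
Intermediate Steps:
$w{\left(A,h \right)} = 3 A h$
$\left(-30826 + w{\left(-2,126 \right)}\right) - 15491 = \left(-30826 + 3 \left(-2\right) 126\right) - 15491 = \left(-30826 - 756\right) - 15491 = -31582 - 15491 = -47073$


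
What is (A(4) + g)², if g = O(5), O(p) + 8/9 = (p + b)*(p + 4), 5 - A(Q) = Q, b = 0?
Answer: 164836/81 ≈ 2035.0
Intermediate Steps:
A(Q) = 5 - Q
O(p) = -8/9 + p*(4 + p) (O(p) = -8/9 + (p + 0)*(p + 4) = -8/9 + p*(4 + p))
g = 397/9 (g = -8/9 + 5² + 4*5 = -8/9 + 25 + 20 = 397/9 ≈ 44.111)
(A(4) + g)² = ((5 - 1*4) + 397/9)² = ((5 - 4) + 397/9)² = (1 + 397/9)² = (406/9)² = 164836/81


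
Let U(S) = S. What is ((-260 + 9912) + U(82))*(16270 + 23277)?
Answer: 384950498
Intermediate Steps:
((-260 + 9912) + U(82))*(16270 + 23277) = ((-260 + 9912) + 82)*(16270 + 23277) = (9652 + 82)*39547 = 9734*39547 = 384950498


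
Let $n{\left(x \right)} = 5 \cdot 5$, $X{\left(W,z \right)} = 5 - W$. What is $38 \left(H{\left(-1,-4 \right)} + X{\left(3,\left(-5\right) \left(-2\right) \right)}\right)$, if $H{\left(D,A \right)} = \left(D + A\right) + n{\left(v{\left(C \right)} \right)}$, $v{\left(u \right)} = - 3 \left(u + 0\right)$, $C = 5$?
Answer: $836$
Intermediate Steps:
$v{\left(u \right)} = - 3 u$
$n{\left(x \right)} = 25$
$H{\left(D,A \right)} = 25 + A + D$ ($H{\left(D,A \right)} = \left(D + A\right) + 25 = \left(A + D\right) + 25 = 25 + A + D$)
$38 \left(H{\left(-1,-4 \right)} + X{\left(3,\left(-5\right) \left(-2\right) \right)}\right) = 38 \left(\left(25 - 4 - 1\right) + \left(5 - 3\right)\right) = 38 \left(20 + \left(5 - 3\right)\right) = 38 \left(20 + 2\right) = 38 \cdot 22 = 836$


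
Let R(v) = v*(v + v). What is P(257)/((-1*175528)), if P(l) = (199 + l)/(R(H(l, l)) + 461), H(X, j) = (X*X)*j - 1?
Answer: -3/665474626192299371 ≈ -4.5081e-18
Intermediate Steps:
H(X, j) = -1 + j*X² (H(X, j) = X²*j - 1 = j*X² - 1 = -1 + j*X²)
R(v) = 2*v² (R(v) = v*(2*v) = 2*v²)
P(l) = (199 + l)/(461 + 2*(-1 + l³)²) (P(l) = (199 + l)/(2*(-1 + l*l²)² + 461) = (199 + l)/(2*(-1 + l³)² + 461) = (199 + l)/(461 + 2*(-1 + l³)²))
P(257)/((-1*175528)) = ((199 + 257)/(461 + 2*(-1 + 257³)²))/((-1*175528)) = (456/(461 + 2*(-1 + 16974593)²))/(-175528) = (456/(461 + 2*16974592²))*(-1/175528) = (456/(461 + 2*288136773566464))*(-1/175528) = (456/(461 + 576273547132928))*(-1/175528) = (456/576273547133389)*(-1/175528) = ((1/576273547133389)*456)*(-1/175528) = (24/30330186691231)*(-1/175528) = -3/665474626192299371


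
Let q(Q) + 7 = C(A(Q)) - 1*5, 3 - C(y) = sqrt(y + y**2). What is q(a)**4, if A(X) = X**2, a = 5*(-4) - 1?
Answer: 38089324737 + 147422268*sqrt(442) ≈ 4.1189e+10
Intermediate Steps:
a = -21 (a = -20 - 1 = -21)
C(y) = 3 - sqrt(y + y**2)
q(Q) = -9 - sqrt(Q**2*(1 + Q**2)) (q(Q) = -7 + ((3 - sqrt(Q**2*(1 + Q**2))) - 1*5) = -7 + ((3 - sqrt(Q**2*(1 + Q**2))) - 5) = -7 + (-2 - sqrt(Q**2*(1 + Q**2))) = -9 - sqrt(Q**2*(1 + Q**2)))
q(a)**4 = (-9 - sqrt((-21)**2 + (-21)**4))**4 = (-9 - sqrt(441 + 194481))**4 = (-9 - sqrt(194922))**4 = (-9 - 21*sqrt(442))**4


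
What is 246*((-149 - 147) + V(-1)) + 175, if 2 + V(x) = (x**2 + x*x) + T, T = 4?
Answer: -71657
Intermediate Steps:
V(x) = 2 + 2*x**2 (V(x) = -2 + ((x**2 + x*x) + 4) = -2 + ((x**2 + x**2) + 4) = -2 + (2*x**2 + 4) = -2 + (4 + 2*x**2) = 2 + 2*x**2)
246*((-149 - 147) + V(-1)) + 175 = 246*((-149 - 147) + (2 + 2*(-1)**2)) + 175 = 246*(-296 + (2 + 2*1)) + 175 = 246*(-296 + (2 + 2)) + 175 = 246*(-296 + 4) + 175 = 246*(-292) + 175 = -71832 + 175 = -71657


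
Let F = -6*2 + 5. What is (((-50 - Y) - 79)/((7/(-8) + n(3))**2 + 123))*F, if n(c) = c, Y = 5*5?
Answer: 68992/8161 ≈ 8.4539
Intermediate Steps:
Y = 25
F = -7 (F = -12 + 5 = -7)
(((-50 - Y) - 79)/((7/(-8) + n(3))**2 + 123))*F = (((-50 - 1*25) - 79)/((7/(-8) + 3)**2 + 123))*(-7) = (((-50 - 25) - 79)/((7*(-1/8) + 3)**2 + 123))*(-7) = ((-75 - 79)/((-7/8 + 3)**2 + 123))*(-7) = -154/((17/8)**2 + 123)*(-7) = -154/(289/64 + 123)*(-7) = -154/8161/64*(-7) = -154*64/8161*(-7) = -9856/8161*(-7) = 68992/8161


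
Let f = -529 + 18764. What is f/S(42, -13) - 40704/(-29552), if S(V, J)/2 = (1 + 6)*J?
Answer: -4745291/48022 ≈ -98.815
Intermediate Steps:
S(V, J) = 14*J (S(V, J) = 2*((1 + 6)*J) = 2*(7*J) = 14*J)
f = 18235
f/S(42, -13) - 40704/(-29552) = 18235/((14*(-13))) - 40704/(-29552) = 18235/(-182) - 40704*(-1/29552) = 18235*(-1/182) + 2544/1847 = -2605/26 + 2544/1847 = -4745291/48022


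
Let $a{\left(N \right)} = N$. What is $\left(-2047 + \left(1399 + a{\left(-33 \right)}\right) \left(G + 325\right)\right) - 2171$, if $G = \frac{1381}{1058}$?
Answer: $\frac{233561451}{529} \approx 4.4152 \cdot 10^{5}$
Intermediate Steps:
$G = \frac{1381}{1058}$ ($G = 1381 \cdot \frac{1}{1058} = \frac{1381}{1058} \approx 1.3053$)
$\left(-2047 + \left(1399 + a{\left(-33 \right)}\right) \left(G + 325\right)\right) - 2171 = \left(-2047 + \left(1399 - 33\right) \left(\frac{1381}{1058} + 325\right)\right) - 2171 = \left(-2047 + 1366 \cdot \frac{345231}{1058}\right) - 2171 = \left(-2047 + \frac{235792773}{529}\right) - 2171 = \frac{234709910}{529} - 2171 = \frac{233561451}{529}$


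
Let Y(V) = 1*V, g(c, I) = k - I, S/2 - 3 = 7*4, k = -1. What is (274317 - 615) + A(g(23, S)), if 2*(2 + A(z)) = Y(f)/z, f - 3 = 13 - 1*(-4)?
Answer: 17243090/63 ≈ 2.7370e+5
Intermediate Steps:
S = 62 (S = 6 + 2*(7*4) = 6 + 2*28 = 6 + 56 = 62)
f = 20 (f = 3 + (13 - 1*(-4)) = 3 + (13 + 4) = 3 + 17 = 20)
g(c, I) = -1 - I
Y(V) = V
A(z) = -2 + 10/z (A(z) = -2 + (20/z)/2 = -2 + 10/z)
(274317 - 615) + A(g(23, S)) = (274317 - 615) + (-2 + 10/(-1 - 1*62)) = 273702 + (-2 + 10/(-1 - 62)) = 273702 + (-2 + 10/(-63)) = 273702 + (-2 + 10*(-1/63)) = 273702 + (-2 - 10/63) = 273702 - 136/63 = 17243090/63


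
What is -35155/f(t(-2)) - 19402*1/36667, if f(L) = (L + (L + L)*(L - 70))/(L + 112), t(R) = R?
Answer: -6445394151/476671 ≈ -13522.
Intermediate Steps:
f(L) = (L + 2*L*(-70 + L))/(112 + L) (f(L) = (L + (2*L)*(-70 + L))/(112 + L) = (L + 2*L*(-70 + L))/(112 + L))
-35155/f(t(-2)) - 19402*1/36667 = -35155*(-(112 - 2)/(2*(-139 + 2*(-2)))) - 19402*1/36667 = -35155*(-55/(-139 - 4)) - 19402*1/36667 = -35155/((-2*1/110*(-143))) - 19402/36667 = -35155/13/5 - 19402/36667 = -35155*5/13 - 19402/36667 = -175775/13 - 19402/36667 = -6445394151/476671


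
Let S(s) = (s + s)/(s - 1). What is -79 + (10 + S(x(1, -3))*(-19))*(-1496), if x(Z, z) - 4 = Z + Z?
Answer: 265893/5 ≈ 53179.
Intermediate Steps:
x(Z, z) = 4 + 2*Z (x(Z, z) = 4 + (Z + Z) = 4 + 2*Z)
S(s) = 2*s/(-1 + s) (S(s) = (2*s)/(-1 + s) = 2*s/(-1 + s))
-79 + (10 + S(x(1, -3))*(-19))*(-1496) = -79 + (10 + (2*(4 + 2*1)/(-1 + (4 + 2*1)))*(-19))*(-1496) = -79 + (10 + (2*(4 + 2)/(-1 + (4 + 2)))*(-19))*(-1496) = -79 + (10 + (2*6/(-1 + 6))*(-19))*(-1496) = -79 + (10 + (2*6/5)*(-19))*(-1496) = -79 + (10 + (2*6*(⅕))*(-19))*(-1496) = -79 + (10 + (12/5)*(-19))*(-1496) = -79 + (10 - 228/5)*(-1496) = -79 - 178/5*(-1496) = -79 + 266288/5 = 265893/5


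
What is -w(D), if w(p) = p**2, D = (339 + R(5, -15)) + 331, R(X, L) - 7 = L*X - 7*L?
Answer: -499849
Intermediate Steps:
R(X, L) = 7 - 7*L + L*X (R(X, L) = 7 + (L*X - 7*L) = 7 + (-7*L + L*X) = 7 - 7*L + L*X)
D = 707 (D = (339 + (7 - 7*(-15) - 15*5)) + 331 = (339 + (7 + 105 - 75)) + 331 = (339 + 37) + 331 = 376 + 331 = 707)
-w(D) = -1*707**2 = -1*499849 = -499849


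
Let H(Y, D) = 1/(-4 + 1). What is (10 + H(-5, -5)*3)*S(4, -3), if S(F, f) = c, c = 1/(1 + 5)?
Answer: 3/2 ≈ 1.5000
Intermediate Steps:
H(Y, D) = -⅓ (H(Y, D) = 1/(-3) = -⅓)
c = ⅙ (c = 1/6 = ⅙ ≈ 0.16667)
S(F, f) = ⅙
(10 + H(-5, -5)*3)*S(4, -3) = (10 - ⅓*3)*(⅙) = (10 - 1)*(⅙) = 9*(⅙) = 3/2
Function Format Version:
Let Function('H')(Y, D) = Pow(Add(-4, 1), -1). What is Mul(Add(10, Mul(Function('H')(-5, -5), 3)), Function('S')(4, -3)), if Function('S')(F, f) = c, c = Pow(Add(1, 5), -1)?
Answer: Rational(3, 2) ≈ 1.5000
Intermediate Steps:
Function('H')(Y, D) = Rational(-1, 3) (Function('H')(Y, D) = Pow(-3, -1) = Rational(-1, 3))
c = Rational(1, 6) (c = Pow(6, -1) = Rational(1, 6) ≈ 0.16667)
Function('S')(F, f) = Rational(1, 6)
Mul(Add(10, Mul(Function('H')(-5, -5), 3)), Function('S')(4, -3)) = Mul(Add(10, Mul(Rational(-1, 3), 3)), Rational(1, 6)) = Mul(Add(10, -1), Rational(1, 6)) = Mul(9, Rational(1, 6)) = Rational(3, 2)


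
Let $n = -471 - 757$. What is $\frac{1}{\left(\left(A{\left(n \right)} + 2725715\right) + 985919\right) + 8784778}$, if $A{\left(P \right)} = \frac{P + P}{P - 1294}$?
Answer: $\frac{1261}{15757976760} \approx 8.0023 \cdot 10^{-8}$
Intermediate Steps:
$n = -1228$
$A{\left(P \right)} = \frac{2 P}{-1294 + P}$
$\frac{1}{\left(\left(A{\left(n \right)} + 2725715\right) + 985919\right) + 8784778} = \frac{1}{\left(\left(2 \left(-1228\right) \frac{1}{-1294 - 1228} + 2725715\right) + 985919\right) + 8784778} = \frac{1}{\left(\left(2 \left(-1228\right) \frac{1}{-2522} + 2725715\right) + 985919\right) + 8784778} = \frac{1}{\left(\left(2 \left(-1228\right) \left(- \frac{1}{2522}\right) + 2725715\right) + 985919\right) + 8784778} = \frac{1}{\left(\left(\frac{1228}{1261} + 2725715\right) + 985919\right) + 8784778} = \frac{1}{\left(\frac{3437127843}{1261} + 985919\right) + 8784778} = \frac{1}{\frac{4680371702}{1261} + 8784778} = \frac{1}{\frac{15757976760}{1261}} = \frac{1261}{15757976760}$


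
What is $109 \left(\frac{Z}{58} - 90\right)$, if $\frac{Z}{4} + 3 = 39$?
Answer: $- \frac{276642}{29} \approx -9539.4$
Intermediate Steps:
$Z = 144$ ($Z = -12 + 4 \cdot 39 = -12 + 156 = 144$)
$109 \left(\frac{Z}{58} - 90\right) = 109 \left(\frac{144}{58} - 90\right) = 109 \left(144 \cdot \frac{1}{58} - 90\right) = 109 \left(\frac{72}{29} - 90\right) = 109 \left(- \frac{2538}{29}\right) = - \frac{276642}{29}$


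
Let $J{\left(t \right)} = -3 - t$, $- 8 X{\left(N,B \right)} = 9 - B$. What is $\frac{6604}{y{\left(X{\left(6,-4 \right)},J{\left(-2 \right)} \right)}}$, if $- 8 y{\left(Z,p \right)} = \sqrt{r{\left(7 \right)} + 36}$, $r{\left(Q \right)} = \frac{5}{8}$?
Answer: $- \frac{105664 \sqrt{586}}{293} \approx -8729.9$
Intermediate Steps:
$r{\left(Q \right)} = \frac{5}{8}$ ($r{\left(Q \right)} = 5 \cdot \frac{1}{8} = \frac{5}{8}$)
$X{\left(N,B \right)} = - \frac{9}{8} + \frac{B}{8}$ ($X{\left(N,B \right)} = - \frac{9 - B}{8} = - \frac{9}{8} + \frac{B}{8}$)
$y{\left(Z,p \right)} = - \frac{\sqrt{586}}{32}$ ($y{\left(Z,p \right)} = - \frac{\sqrt{\frac{5}{8} + 36}}{8} = - \frac{\sqrt{\frac{293}{8}}}{8} = - \frac{\frac{1}{4} \sqrt{586}}{8} = - \frac{\sqrt{586}}{32}$)
$\frac{6604}{y{\left(X{\left(6,-4 \right)},J{\left(-2 \right)} \right)}} = \frac{6604}{\left(- \frac{1}{32}\right) \sqrt{586}} = 6604 \left(- \frac{16 \sqrt{586}}{293}\right) = - \frac{105664 \sqrt{586}}{293}$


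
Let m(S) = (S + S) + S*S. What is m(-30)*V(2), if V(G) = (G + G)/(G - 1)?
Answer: 3360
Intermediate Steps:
m(S) = S² + 2*S (m(S) = 2*S + S² = S² + 2*S)
V(G) = 2*G/(-1 + G) (V(G) = (2*G)/(-1 + G) = 2*G/(-1 + G))
m(-30)*V(2) = (-30*(2 - 30))*(2*2/(-1 + 2)) = (-30*(-28))*(2*2/1) = 840*(2*2*1) = 840*4 = 3360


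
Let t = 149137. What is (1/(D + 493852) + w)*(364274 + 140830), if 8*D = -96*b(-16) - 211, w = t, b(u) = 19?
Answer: 297460469335133520/3948781 ≈ 7.5330e+10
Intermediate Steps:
w = 149137
D = -2035/8 (D = (-96*19 - 211)/8 = (-1824 - 211)/8 = (1/8)*(-2035) = -2035/8 ≈ -254.38)
(1/(D + 493852) + w)*(364274 + 140830) = (1/(-2035/8 + 493852) + 149137)*(364274 + 140830) = (1/(3948781/8) + 149137)*505104 = (8/3948781 + 149137)*505104 = (588909352005/3948781)*505104 = 297460469335133520/3948781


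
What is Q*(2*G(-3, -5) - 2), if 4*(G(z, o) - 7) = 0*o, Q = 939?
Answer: 11268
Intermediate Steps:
G(z, o) = 7 (G(z, o) = 7 + (0*o)/4 = 7 + (¼)*0 = 7 + 0 = 7)
Q*(2*G(-3, -5) - 2) = 939*(2*7 - 2) = 939*(14 - 2) = 939*12 = 11268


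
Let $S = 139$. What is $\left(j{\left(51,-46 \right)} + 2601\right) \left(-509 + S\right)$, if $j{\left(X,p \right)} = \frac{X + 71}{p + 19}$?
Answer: $- \frac{25938850}{27} \approx -9.607 \cdot 10^{5}$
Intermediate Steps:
$j{\left(X,p \right)} = \frac{71 + X}{19 + p}$
$\left(j{\left(51,-46 \right)} + 2601\right) \left(-509 + S\right) = \left(\frac{71 + 51}{19 - 46} + 2601\right) \left(-509 + 139\right) = \left(\frac{1}{-27} \cdot 122 + 2601\right) \left(-370\right) = \left(\left(- \frac{1}{27}\right) 122 + 2601\right) \left(-370\right) = \left(- \frac{122}{27} + 2601\right) \left(-370\right) = \frac{70105}{27} \left(-370\right) = - \frac{25938850}{27}$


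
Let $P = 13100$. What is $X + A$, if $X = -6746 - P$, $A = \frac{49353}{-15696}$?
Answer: $- \frac{103850723}{5232} \approx -19849.0$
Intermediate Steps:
$A = - \frac{16451}{5232}$ ($A = 49353 \left(- \frac{1}{15696}\right) = - \frac{16451}{5232} \approx -3.1443$)
$X = -19846$ ($X = -6746 - 13100 = -19846$)
$X + A = -19846 - \frac{16451}{5232} = - \frac{103850723}{5232}$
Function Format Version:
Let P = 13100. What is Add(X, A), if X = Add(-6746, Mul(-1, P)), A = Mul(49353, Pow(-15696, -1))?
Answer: Rational(-103850723, 5232) ≈ -19849.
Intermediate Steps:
A = Rational(-16451, 5232) (A = Mul(49353, Rational(-1, 15696)) = Rational(-16451, 5232) ≈ -3.1443)
X = -19846 (X = Add(-6746, Mul(-1, 13100)) = Add(-6746, -13100) = -19846)
Add(X, A) = Add(-19846, Rational(-16451, 5232)) = Rational(-103850723, 5232)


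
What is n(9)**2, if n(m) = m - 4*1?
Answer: 25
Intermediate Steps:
n(m) = -4 + m (n(m) = m - 4 = -4 + m)
n(9)**2 = (-4 + 9)**2 = 5**2 = 25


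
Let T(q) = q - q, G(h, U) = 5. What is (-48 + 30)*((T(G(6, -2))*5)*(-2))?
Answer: 0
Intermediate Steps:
T(q) = 0
(-48 + 30)*((T(G(6, -2))*5)*(-2)) = (-48 + 30)*((0*5)*(-2)) = -0*(-2) = -18*0 = 0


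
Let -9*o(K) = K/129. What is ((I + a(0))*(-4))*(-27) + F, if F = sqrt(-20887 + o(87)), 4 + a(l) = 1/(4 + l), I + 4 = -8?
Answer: -1701 + I*sqrt(347581814)/129 ≈ -1701.0 + 144.52*I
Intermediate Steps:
I = -12 (I = -4 - 8 = -12)
o(K) = -K/1161 (o(K) = -K/(9*129) = -K/1161)
a(l) = -4 + 1/(4 + l)
F = I*sqrt(347581814)/129 (F = sqrt(-20887 - 1/1161*87) = sqrt(-20887 - 29/387) = sqrt(-8083298/387) = I*sqrt(347581814)/129 ≈ 144.52*I)
((I + a(0))*(-4))*(-27) + F = ((-12 + (-15 - 4*0)/(4 + 0))*(-4))*(-27) + I*sqrt(347581814)/129 = ((-12 + (-15 + 0)/4)*(-4))*(-27) + I*sqrt(347581814)/129 = ((-12 + (1/4)*(-15))*(-4))*(-27) + I*sqrt(347581814)/129 = ((-12 - 15/4)*(-4))*(-27) + I*sqrt(347581814)/129 = -63/4*(-4)*(-27) + I*sqrt(347581814)/129 = 63*(-27) + I*sqrt(347581814)/129 = -1701 + I*sqrt(347581814)/129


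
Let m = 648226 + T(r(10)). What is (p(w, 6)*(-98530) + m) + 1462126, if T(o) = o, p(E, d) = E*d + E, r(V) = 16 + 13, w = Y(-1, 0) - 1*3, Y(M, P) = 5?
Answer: 730961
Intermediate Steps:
w = 2 (w = 5 - 1*3 = 5 - 3 = 2)
r(V) = 29
p(E, d) = E + E*d
m = 648255 (m = 648226 + 29 = 648255)
(p(w, 6)*(-98530) + m) + 1462126 = ((2*(1 + 6))*(-98530) + 648255) + 1462126 = ((2*7)*(-98530) + 648255) + 1462126 = (14*(-98530) + 648255) + 1462126 = (-1379420 + 648255) + 1462126 = -731165 + 1462126 = 730961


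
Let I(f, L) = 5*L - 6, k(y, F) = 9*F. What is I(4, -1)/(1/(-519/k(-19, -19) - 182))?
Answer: 112211/57 ≈ 1968.6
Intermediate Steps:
I(f, L) = -6 + 5*L
I(4, -1)/(1/(-519/k(-19, -19) - 182)) = (-6 + 5*(-1))/(1/(-519/(9*(-19)) - 182)) = (-6 - 5)/(1/(-519/(-171) - 182)) = -11/(1/(-519*(-1/171) - 182)) = -11/(1/(173/57 - 182)) = -11/(1/(-10201/57)) = -11/(-57/10201) = -11*(-10201/57) = 112211/57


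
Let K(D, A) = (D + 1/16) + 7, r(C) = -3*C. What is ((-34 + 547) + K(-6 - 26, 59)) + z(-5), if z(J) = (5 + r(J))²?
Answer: 14209/16 ≈ 888.06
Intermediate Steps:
K(D, A) = 113/16 + D (K(D, A) = (D + 1/16) + 7 = (1/16 + D) + 7 = 113/16 + D)
z(J) = (5 - 3*J)²
((-34 + 547) + K(-6 - 26, 59)) + z(-5) = ((-34 + 547) + (113/16 + (-6 - 26))) + (-5 + 3*(-5))² = (513 + (113/16 - 32)) + (-5 - 15)² = (513 - 399/16) + (-20)² = 7809/16 + 400 = 14209/16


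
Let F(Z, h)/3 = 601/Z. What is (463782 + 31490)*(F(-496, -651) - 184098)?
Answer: -5653183870599/62 ≈ -9.1180e+10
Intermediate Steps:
F(Z, h) = 1803/Z (F(Z, h) = 3*(601/Z) = 1803/Z)
(463782 + 31490)*(F(-496, -651) - 184098) = (463782 + 31490)*(1803/(-496) - 184098) = 495272*(1803*(-1/496) - 184098) = 495272*(-1803/496 - 184098) = 495272*(-91314411/496) = -5653183870599/62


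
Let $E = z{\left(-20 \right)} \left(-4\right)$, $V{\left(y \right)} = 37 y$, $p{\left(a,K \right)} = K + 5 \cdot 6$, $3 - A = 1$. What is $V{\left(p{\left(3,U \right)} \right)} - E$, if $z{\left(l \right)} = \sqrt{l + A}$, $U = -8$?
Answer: $814 + 12 i \sqrt{2} \approx 814.0 + 16.971 i$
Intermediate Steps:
$A = 2$ ($A = 3 - 1 = 2$)
$p{\left(a,K \right)} = 30 + K$ ($p{\left(a,K \right)} = K + 30 = 30 + K$)
$z{\left(l \right)} = \sqrt{2 + l}$ ($z{\left(l \right)} = \sqrt{l + 2} = \sqrt{2 + l}$)
$E = - 12 i \sqrt{2}$ ($E = \sqrt{2 - 20} \left(-4\right) = \sqrt{-18} \left(-4\right) = 3 i \sqrt{2} \left(-4\right) = - 12 i \sqrt{2} \approx - 16.971 i$)
$V{\left(p{\left(3,U \right)} \right)} - E = 37 \left(30 - 8\right) - - 12 i \sqrt{2} = 37 \cdot 22 + 12 i \sqrt{2} = 814 + 12 i \sqrt{2}$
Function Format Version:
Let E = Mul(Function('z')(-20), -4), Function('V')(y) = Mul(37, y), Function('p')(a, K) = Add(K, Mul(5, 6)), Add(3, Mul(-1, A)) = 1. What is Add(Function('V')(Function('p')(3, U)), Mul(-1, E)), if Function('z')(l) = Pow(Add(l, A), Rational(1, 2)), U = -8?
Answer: Add(814, Mul(12, I, Pow(2, Rational(1, 2)))) ≈ Add(814.00, Mul(16.971, I))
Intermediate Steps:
A = 2 (A = Add(3, Mul(-1, 1)) = Add(3, -1) = 2)
Function('p')(a, K) = Add(30, K) (Function('p')(a, K) = Add(K, 30) = Add(30, K))
Function('z')(l) = Pow(Add(2, l), Rational(1, 2)) (Function('z')(l) = Pow(Add(l, 2), Rational(1, 2)) = Pow(Add(2, l), Rational(1, 2)))
E = Mul(-12, I, Pow(2, Rational(1, 2))) (E = Mul(Pow(Add(2, -20), Rational(1, 2)), -4) = Mul(Pow(-18, Rational(1, 2)), -4) = Mul(Mul(3, I, Pow(2, Rational(1, 2))), -4) = Mul(-12, I, Pow(2, Rational(1, 2))) ≈ Mul(-16.971, I))
Add(Function('V')(Function('p')(3, U)), Mul(-1, E)) = Add(Mul(37, Add(30, -8)), Mul(-1, Mul(-12, I, Pow(2, Rational(1, 2))))) = Add(Mul(37, 22), Mul(12, I, Pow(2, Rational(1, 2)))) = Add(814, Mul(12, I, Pow(2, Rational(1, 2))))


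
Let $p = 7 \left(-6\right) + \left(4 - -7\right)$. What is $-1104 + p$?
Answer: $-1135$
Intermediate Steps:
$p = -31$ ($p = -42 + \left(4 + 7\right) = -42 + 11 = -31$)
$-1104 + p = -1104 - 31 = -1135$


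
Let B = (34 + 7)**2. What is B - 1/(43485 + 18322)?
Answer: 103897566/61807 ≈ 1681.0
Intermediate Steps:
B = 1681 (B = 41**2 = 1681)
B - 1/(43485 + 18322) = 1681 - 1/(43485 + 18322) = 1681 - 1/61807 = 103897566/61807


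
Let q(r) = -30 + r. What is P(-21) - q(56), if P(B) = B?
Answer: -47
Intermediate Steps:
P(-21) - q(56) = -21 - (-30 + 56) = -21 - 1*26 = -21 - 26 = -47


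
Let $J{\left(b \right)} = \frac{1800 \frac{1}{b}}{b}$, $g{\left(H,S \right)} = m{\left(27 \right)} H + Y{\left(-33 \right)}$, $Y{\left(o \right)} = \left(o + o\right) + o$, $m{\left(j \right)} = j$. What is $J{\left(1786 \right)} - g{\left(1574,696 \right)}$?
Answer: $- \frac{33811039701}{797449} \approx -42399.0$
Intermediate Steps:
$Y{\left(o \right)} = 3 o$ ($Y{\left(o \right)} = 2 o + o = 3 o$)
$g{\left(H,S \right)} = -99 + 27 H$ ($g{\left(H,S \right)} = 27 H + 3 \left(-33\right) = 27 H - 99 = -99 + 27 H$)
$J{\left(b \right)} = \frac{1800}{b^{2}}$
$J{\left(1786 \right)} - g{\left(1574,696 \right)} = \frac{1800}{3189796} - \left(-99 + 27 \cdot 1574\right) = 1800 \cdot \frac{1}{3189796} - \left(-99 + 42498\right) = \frac{450}{797449} - 42399 = - \frac{33811039701}{797449}$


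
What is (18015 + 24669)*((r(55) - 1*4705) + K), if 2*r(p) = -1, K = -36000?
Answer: -1737473562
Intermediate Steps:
r(p) = -½ (r(p) = (½)*(-1) = -½)
(18015 + 24669)*((r(55) - 1*4705) + K) = (18015 + 24669)*((-½ - 1*4705) - 36000) = 42684*((-½ - 4705) - 36000) = 42684*(-9411/2 - 36000) = 42684*(-81411/2) = -1737473562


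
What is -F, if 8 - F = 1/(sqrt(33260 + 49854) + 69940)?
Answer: -19566046974/2445760243 - sqrt(83114)/4891520486 ≈ -8.0000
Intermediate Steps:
F = 8 - 1/(69940 + sqrt(83114)) (F = 8 - 1/(sqrt(33260 + 49854) + 69940) = 8 - 1/(sqrt(83114) + 69940) = 8 - 1/(69940 + sqrt(83114)) ≈ 8.0000)
-F = -(19566046974/2445760243 + sqrt(83114)/4891520486) = -19566046974/2445760243 - sqrt(83114)/4891520486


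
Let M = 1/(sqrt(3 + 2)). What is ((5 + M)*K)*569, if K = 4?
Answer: 11380 + 2276*sqrt(5)/5 ≈ 12398.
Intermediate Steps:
M = sqrt(5)/5 (M = 1/(sqrt(5)) = sqrt(5)/5 ≈ 0.44721)
((5 + M)*K)*569 = ((5 + sqrt(5)/5)*4)*569 = (20 + 4*sqrt(5)/5)*569 = 11380 + 2276*sqrt(5)/5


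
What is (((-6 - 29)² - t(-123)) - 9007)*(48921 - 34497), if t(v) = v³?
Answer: 26728898040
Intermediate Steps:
(((-6 - 29)² - t(-123)) - 9007)*(48921 - 34497) = (((-6 - 29)² - 1*(-123)³) - 9007)*(48921 - 34497) = (((-35)² - 1*(-1860867)) - 9007)*14424 = ((1225 + 1860867) - 9007)*14424 = (1862092 - 9007)*14424 = 1853085*14424 = 26728898040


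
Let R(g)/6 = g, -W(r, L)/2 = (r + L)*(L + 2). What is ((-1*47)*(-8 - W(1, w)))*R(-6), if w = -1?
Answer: -13536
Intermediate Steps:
W(r, L) = -2*(2 + L)*(L + r) (W(r, L) = -2*(r + L)*(L + 2) = -2*(L + r)*(2 + L) = -2*(2 + L)*(L + r))
R(g) = 6*g
((-1*47)*(-8 - W(1, w)))*R(-6) = ((-1*47)*(-8 - (-4*(-1) - 4*1 - 2*(-1)² - 2*(-1)*1)))*(6*(-6)) = -47*(-8 - (4 - 4 - 2*1 + 2))*(-36) = -47*(-8 - (4 - 4 - 2 + 2))*(-36) = -47*(-8 - 1*0)*(-36) = -47*(-8 + 0)*(-36) = -47*(-8)*(-36) = 376*(-36) = -13536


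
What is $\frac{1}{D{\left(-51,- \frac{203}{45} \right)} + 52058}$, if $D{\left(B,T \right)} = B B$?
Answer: $\frac{1}{54659} \approx 1.8295 \cdot 10^{-5}$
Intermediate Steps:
$D{\left(B,T \right)} = B^{2}$
$\frac{1}{D{\left(-51,- \frac{203}{45} \right)} + 52058} = \frac{1}{\left(-51\right)^{2} + 52058} = \frac{1}{2601 + 52058} = \frac{1}{54659}$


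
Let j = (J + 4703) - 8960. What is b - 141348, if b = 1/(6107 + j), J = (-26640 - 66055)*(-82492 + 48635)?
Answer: -443603236574819/3138376465 ≈ -1.4135e+5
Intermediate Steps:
J = 3138374615 (J = -92695*(-33857) = 3138374615)
j = 3138370358 (j = (3138374615 + 4703) - 8960 = 3138379318 - 8960 = 3138370358)
b = 1/3138376465 (b = 1/(6107 + 3138370358) = 1/3138376465 ≈ 3.1864e-10)
b - 141348 = 1/3138376465 - 141348 = -443603236574819/3138376465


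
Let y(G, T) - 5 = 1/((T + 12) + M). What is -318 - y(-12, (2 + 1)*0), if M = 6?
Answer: -5815/18 ≈ -323.06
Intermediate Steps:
y(G, T) = 5 + 1/(18 + T) (y(G, T) = 5 + 1/((T + 12) + 6) = 5 + 1/((12 + T) + 6) = 5 + 1/(18 + T))
-318 - y(-12, (2 + 1)*0) = -318 - (91 + 5*((2 + 1)*0))/(18 + (2 + 1)*0) = -318 - (91 + 5*(3*0))/(18 + 3*0) = -318 - (91 + 5*0)/(18 + 0) = -318 - (91 + 0)/18 = -318 - 91/18 = -5815/18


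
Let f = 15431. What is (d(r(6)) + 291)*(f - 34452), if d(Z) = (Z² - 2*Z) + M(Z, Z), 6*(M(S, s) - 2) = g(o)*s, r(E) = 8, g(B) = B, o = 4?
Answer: -19762819/3 ≈ -6.5876e+6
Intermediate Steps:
M(S, s) = 2 + 2*s/3 (M(S, s) = 2 + (4*s)/6 = 2 + 2*s/3)
d(Z) = 2 + Z² - 4*Z/3 (d(Z) = (Z² - 2*Z) + (2 + 2*Z/3) = 2 + Z² - 4*Z/3)
(d(r(6)) + 291)*(f - 34452) = ((2 + 8² - 4/3*8) + 291)*(15431 - 34452) = ((2 + 64 - 32/3) + 291)*(-19021) = (166/3 + 291)*(-19021) = (1039/3)*(-19021) = -19762819/3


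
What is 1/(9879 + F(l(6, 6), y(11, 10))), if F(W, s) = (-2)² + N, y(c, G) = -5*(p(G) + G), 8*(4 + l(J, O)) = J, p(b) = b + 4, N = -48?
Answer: 1/9835 ≈ 0.00010168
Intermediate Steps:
p(b) = 4 + b
l(J, O) = -4 + J/8
y(c, G) = -20 - 10*G (y(c, G) = -5*((4 + G) + G) = -5*(4 + 2*G) = -20 - 10*G)
F(W, s) = -44 (F(W, s) = (-2)² - 48 = 4 - 48 = -44)
1/(9879 + F(l(6, 6), y(11, 10))) = 1/(9879 - 44) = 1/9835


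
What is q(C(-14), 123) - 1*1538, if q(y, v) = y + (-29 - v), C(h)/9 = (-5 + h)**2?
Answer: 1559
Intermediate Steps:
C(h) = 9*(-5 + h)**2
q(y, v) = -29 + y - v
q(C(-14), 123) - 1*1538 = (-29 + 9*(-5 - 14)**2 - 1*123) - 1*1538 = (-29 + 9*(-19)**2 - 123) - 1538 = (-29 + 9*361 - 123) - 1538 = (-29 + 3249 - 123) - 1538 = 3097 - 1538 = 1559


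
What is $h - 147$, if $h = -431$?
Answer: $-578$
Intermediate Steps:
$h - 147 = -431 - 147 = -578$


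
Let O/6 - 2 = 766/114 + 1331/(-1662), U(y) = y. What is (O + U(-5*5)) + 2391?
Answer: 12702307/5263 ≈ 2413.5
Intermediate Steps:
O = 250049/5263 (O = 12 + 6*(766/114 + 1331/(-1662)) = 12 + 6*(766*(1/114) + 1331*(-1/1662)) = 12 + 6*(383/57 - 1331/1662) = 12 + 6*(186893/31578) = 12 + 186893/5263 = 250049/5263 ≈ 47.511)
(O + U(-5*5)) + 2391 = (250049/5263 - 5*5) + 2391 = (250049/5263 - 25) + 2391 = 118474/5263 + 2391 = 12702307/5263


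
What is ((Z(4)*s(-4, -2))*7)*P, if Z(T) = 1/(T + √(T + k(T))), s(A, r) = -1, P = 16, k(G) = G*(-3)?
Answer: -56/3 + 28*I*√2/3 ≈ -18.667 + 13.199*I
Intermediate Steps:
k(G) = -3*G
Z(T) = 1/(T + √2*√(-T)) (Z(T) = 1/(T + √(T - 3*T)) = 1/(T + √(-2*T)) = 1/(T + √2*√(-T)))
((Z(4)*s(-4, -2))*7)*P = ((-1/(4 + √2*√(-1*4)))*7)*16 = ((-1/(4 + √2*√(-4)))*7)*16 = ((-1/(4 + √2*(2*I)))*7)*16 = ((-1/(4 + 2*I*√2))*7)*16 = (-1/(4 + 2*I*√2)*7)*16 = -7/(4 + 2*I*√2)*16 = -112/(4 + 2*I*√2)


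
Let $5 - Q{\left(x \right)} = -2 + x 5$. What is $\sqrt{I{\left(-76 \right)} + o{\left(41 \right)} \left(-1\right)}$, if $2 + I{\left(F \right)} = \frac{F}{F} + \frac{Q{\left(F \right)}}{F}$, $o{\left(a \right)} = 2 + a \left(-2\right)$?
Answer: $\frac{\sqrt{106723}}{38} \approx 8.597$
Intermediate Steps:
$o{\left(a \right)} = 2 - 2 a$
$Q{\left(x \right)} = 7 - 5 x$ ($Q{\left(x \right)} = 5 - \left(-2 + x 5\right) = 5 - \left(-2 + 5 x\right) = 7 - 5 x$)
$I{\left(F \right)} = -1 + \frac{7 - 5 F}{F}$ ($I{\left(F \right)} = -2 + \left(\frac{F}{F} + \frac{7 - 5 F}{F}\right) = -2 + \left(1 + \frac{7 - 5 F}{F}\right) = -1 + \frac{7 - 5 F}{F}$)
$\sqrt{I{\left(-76 \right)} + o{\left(41 \right)} \left(-1\right)} = \sqrt{\left(-6 + \frac{7}{-76}\right) + \left(2 - 82\right) \left(-1\right)} = \sqrt{\left(-6 + 7 \left(- \frac{1}{76}\right)\right) + \left(2 - 82\right) \left(-1\right)} = \sqrt{\left(-6 - \frac{7}{76}\right) - -80} = \sqrt{- \frac{463}{76} + 80} = \sqrt{\frac{5617}{76}} = \frac{\sqrt{106723}}{38}$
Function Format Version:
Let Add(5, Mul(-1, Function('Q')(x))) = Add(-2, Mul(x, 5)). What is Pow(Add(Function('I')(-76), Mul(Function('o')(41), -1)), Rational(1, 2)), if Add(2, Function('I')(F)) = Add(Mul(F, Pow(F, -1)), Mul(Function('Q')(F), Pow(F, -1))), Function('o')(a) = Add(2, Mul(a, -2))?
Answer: Mul(Rational(1, 38), Pow(106723, Rational(1, 2))) ≈ 8.5970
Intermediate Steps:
Function('o')(a) = Add(2, Mul(-2, a))
Function('Q')(x) = Add(7, Mul(-5, x)) (Function('Q')(x) = Add(5, Mul(-1, Add(-2, Mul(x, 5)))) = Add(5, Mul(-1, Add(-2, Mul(5, x)))) = Add(5, Add(2, Mul(-5, x))) = Add(7, Mul(-5, x)))
Function('I')(F) = Add(-1, Mul(Pow(F, -1), Add(7, Mul(-5, F)))) (Function('I')(F) = Add(-2, Add(Mul(F, Pow(F, -1)), Mul(Add(7, Mul(-5, F)), Pow(F, -1)))) = Add(-2, Add(1, Mul(Pow(F, -1), Add(7, Mul(-5, F))))) = Add(-1, Mul(Pow(F, -1), Add(7, Mul(-5, F)))))
Pow(Add(Function('I')(-76), Mul(Function('o')(41), -1)), Rational(1, 2)) = Pow(Add(Add(-6, Mul(7, Pow(-76, -1))), Mul(Add(2, Mul(-2, 41)), -1)), Rational(1, 2)) = Pow(Add(Add(-6, Mul(7, Rational(-1, 76))), Mul(Add(2, -82), -1)), Rational(1, 2)) = Pow(Add(Add(-6, Rational(-7, 76)), Mul(-80, -1)), Rational(1, 2)) = Pow(Add(Rational(-463, 76), 80), Rational(1, 2)) = Pow(Rational(5617, 76), Rational(1, 2)) = Mul(Rational(1, 38), Pow(106723, Rational(1, 2)))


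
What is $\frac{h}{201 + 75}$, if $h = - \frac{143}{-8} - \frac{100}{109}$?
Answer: $\frac{4929}{80224} \approx 0.06144$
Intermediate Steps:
$h = \frac{14787}{872}$ ($h = \left(-143\right) \left(- \frac{1}{8}\right) - \frac{100}{109} = \frac{143}{8} - \frac{100}{109} = \frac{14787}{872} \approx 16.958$)
$\frac{h}{201 + 75} = \frac{14787}{872 \left(201 + 75\right)} = \frac{14787}{872 \cdot 276} = \frac{14787}{872} \cdot \frac{1}{276} = \frac{4929}{80224}$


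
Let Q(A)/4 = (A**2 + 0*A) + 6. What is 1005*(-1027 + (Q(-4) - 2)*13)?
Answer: 91455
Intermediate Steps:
Q(A) = 24 + 4*A**2 (Q(A) = 4*((A**2 + 0*A) + 6) = 4*((A**2 + 0) + 6) = 4*(A**2 + 6) = 4*(6 + A**2) = 24 + 4*A**2)
1005*(-1027 + (Q(-4) - 2)*13) = 1005*(-1027 + ((24 + 4*(-4)**2) - 2)*13) = 1005*(-1027 + ((24 + 4*16) - 2)*13) = 1005*(-1027 + ((24 + 64) - 2)*13) = 1005*(-1027 + (88 - 2)*13) = 1005*(-1027 + 86*13) = 1005*(-1027 + 1118) = 1005*91 = 91455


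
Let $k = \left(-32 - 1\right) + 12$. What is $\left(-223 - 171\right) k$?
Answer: $8274$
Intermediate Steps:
$k = -21$ ($k = -33 + 12 = -21$)
$\left(-223 - 171\right) k = \left(-223 - 171\right) \left(-21\right) = \left(-394\right) \left(-21\right) = 8274$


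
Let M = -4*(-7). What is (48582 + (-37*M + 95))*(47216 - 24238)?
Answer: 1094694898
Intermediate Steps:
M = 28
(48582 + (-37*M + 95))*(47216 - 24238) = (48582 + (-37*28 + 95))*(47216 - 24238) = (48582 + (-1036 + 95))*22978 = (48582 - 941)*22978 = 47641*22978 = 1094694898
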